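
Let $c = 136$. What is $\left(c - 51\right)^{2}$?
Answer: $7225$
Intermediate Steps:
$\left(c - 51\right)^{2} = \left(136 - 51\right)^{2} = 85^{2} = 7225$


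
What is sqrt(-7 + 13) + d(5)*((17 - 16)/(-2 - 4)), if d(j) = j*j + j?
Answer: -5 + sqrt(6) ≈ -2.5505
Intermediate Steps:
d(j) = j + j**2 (d(j) = j**2 + j = j + j**2)
sqrt(-7 + 13) + d(5)*((17 - 16)/(-2 - 4)) = sqrt(-7 + 13) + (5*(1 + 5))*((17 - 16)/(-2 - 4)) = sqrt(6) + (5*6)*(1/(-6)) = sqrt(6) + 30*(1*(-1/6)) = sqrt(6) + 30*(-1/6) = sqrt(6) - 5 = -5 + sqrt(6)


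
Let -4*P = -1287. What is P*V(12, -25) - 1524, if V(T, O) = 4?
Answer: -237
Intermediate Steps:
P = 1287/4 (P = -¼*(-1287) = 1287/4 ≈ 321.75)
P*V(12, -25) - 1524 = (1287/4)*4 - 1524 = 1287 - 1524 = -237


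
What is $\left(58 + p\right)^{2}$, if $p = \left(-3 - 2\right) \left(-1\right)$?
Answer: $3969$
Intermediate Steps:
$p = 5$ ($p = \left(-5\right) \left(-1\right) = 5$)
$\left(58 + p\right)^{2} = \left(58 + 5\right)^{2} = 63^{2} = 3969$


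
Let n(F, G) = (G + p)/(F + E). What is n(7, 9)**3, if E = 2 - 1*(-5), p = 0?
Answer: 729/2744 ≈ 0.26567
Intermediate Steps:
E = 7 (E = 2 + 5 = 7)
n(F, G) = G/(7 + F) (n(F, G) = (G + 0)/(F + 7) = G/(7 + F))
n(7, 9)**3 = (9/(7 + 7))**3 = (9/14)**3 = 729/2744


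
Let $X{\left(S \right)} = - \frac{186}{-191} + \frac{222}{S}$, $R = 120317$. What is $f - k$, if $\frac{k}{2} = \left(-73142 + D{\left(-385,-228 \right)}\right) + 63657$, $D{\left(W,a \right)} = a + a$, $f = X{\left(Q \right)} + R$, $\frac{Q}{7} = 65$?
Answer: $\frac{12184121127}{86905} \approx 1.402 \cdot 10^{5}$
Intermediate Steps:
$Q = 455$ ($Q = 7 \cdot 65 = 455$)
$X{\left(S \right)} = \frac{186}{191} + \frac{222}{S}$ ($X{\left(S \right)} = \left(-186\right) \left(- \frac{1}{191}\right) + \frac{222}{S} = \frac{186}{191} + \frac{222}{S}$)
$f = \frac{10456275917}{86905}$ ($f = \left(\frac{186}{191} + \frac{222}{455}\right) + 120317 = \frac{127032}{86905} + 120317 = \frac{10456275917}{86905} \approx 1.2032 \cdot 10^{5}$)
$D{\left(W,a \right)} = 2 a$
$k = -19882$ ($k = 2 \left(\left(-73142 + 2 \left(-228\right)\right) + 63657\right) = 2 \left(\left(-73142 - 456\right) + 63657\right) = 2 \left(-73598 + 63657\right) = 2 \left(-9941\right) = -19882$)
$f - k = \frac{10456275917}{86905} - -19882 = \frac{10456275917}{86905} + 19882 = \frac{12184121127}{86905}$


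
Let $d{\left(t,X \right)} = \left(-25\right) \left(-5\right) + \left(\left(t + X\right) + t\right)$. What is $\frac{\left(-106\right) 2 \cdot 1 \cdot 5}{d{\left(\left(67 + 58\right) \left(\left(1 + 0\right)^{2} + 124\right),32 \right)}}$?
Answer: $- \frac{1060}{31407} \approx -0.03375$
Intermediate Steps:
$d{\left(t,X \right)} = 125 + X + 2 t$ ($d{\left(t,X \right)} = 125 + \left(\left(X + t\right) + t\right) = 125 + \left(X + 2 t\right) = 125 + X + 2 t$)
$\frac{\left(-106\right) 2 \cdot 1 \cdot 5}{d{\left(\left(67 + 58\right) \left(\left(1 + 0\right)^{2} + 124\right),32 \right)}} = \frac{\left(-106\right) 2 \cdot 1 \cdot 5}{125 + 32 + 2 \left(67 + 58\right) \left(\left(1 + 0\right)^{2} + 124\right)} = \frac{\left(-106\right) 2 \cdot 5}{125 + 32 + 2 \cdot 125 \left(1^{2} + 124\right)} = \frac{\left(-106\right) 10}{125 + 32 + 2 \cdot 125 \left(1 + 124\right)} = - \frac{1060}{125 + 32 + 2 \cdot 125 \cdot 125} = - \frac{1060}{125 + 32 + 2 \cdot 15625} = - \frac{1060}{125 + 32 + 31250} = - \frac{1060}{31407}$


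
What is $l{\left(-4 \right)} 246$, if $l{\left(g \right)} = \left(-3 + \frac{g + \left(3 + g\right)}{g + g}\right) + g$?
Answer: $- \frac{6273}{4} \approx -1568.3$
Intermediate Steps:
$l{\left(g \right)} = -3 + g + \frac{3 + 2 g}{2 g}$ ($l{\left(g \right)} = \left(-3 + \frac{3 + 2 g}{2 g}\right) + g = -3 + g + \frac{3 + 2 g}{2 g}$)
$l{\left(-4 \right)} 246 = \left(-2 - 4 + \frac{3}{2 \left(-4\right)}\right) 246 = \left(-2 - 4 + \frac{3}{2} \left(- \frac{1}{4}\right)\right) 246 = \left(-2 - 4 - \frac{3}{8}\right) 246 = \left(- \frac{51}{8}\right) 246 = - \frac{6273}{4}$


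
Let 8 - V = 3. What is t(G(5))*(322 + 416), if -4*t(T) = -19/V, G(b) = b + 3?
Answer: 7011/10 ≈ 701.10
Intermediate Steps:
V = 5 (V = 8 - 1*3 = 8 - 3 = 5)
G(b) = 3 + b
t(T) = 19/20 (t(T) = -(-19)/(4*5) = -¼*(-19/5) = 19/20)
t(G(5))*(322 + 416) = 19*(322 + 416)/20 = (19/20)*738 = 7011/10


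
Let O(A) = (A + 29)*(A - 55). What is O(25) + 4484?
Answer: 2864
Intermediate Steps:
O(A) = (-55 + A)*(29 + A) (O(A) = (29 + A)*(-55 + A) = (-55 + A)*(29 + A))
O(25) + 4484 = (-1595 + 25² - 26*25) + 4484 = (-1595 + 625 - 650) + 4484 = -1620 + 4484 = 2864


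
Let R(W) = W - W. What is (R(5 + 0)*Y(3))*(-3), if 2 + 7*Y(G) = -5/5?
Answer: 0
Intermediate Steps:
Y(G) = -3/7 (Y(G) = -2/7 + (-5/5)/7 = -2/7 + (-5*⅕)/7 = -2/7 + (⅐)*(-1) = -2/7 - ⅐ = -3/7)
R(W) = 0
(R(5 + 0)*Y(3))*(-3) = (0*(-3/7))*(-3) = 0*(-3) = 0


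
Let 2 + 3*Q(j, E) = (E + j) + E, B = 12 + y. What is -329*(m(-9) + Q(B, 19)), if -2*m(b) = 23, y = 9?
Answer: -4935/2 ≈ -2467.5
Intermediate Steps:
m(b) = -23/2 (m(b) = -½*23 = -23/2)
B = 21 (B = 12 + 9 = 21)
Q(j, E) = -⅔ + j/3 + 2*E/3 (Q(j, E) = -⅔ + ((E + j) + E)/3 = -⅔ + (j + 2*E)/3 = -⅔ + (j/3 + 2*E/3) = -⅔ + j/3 + 2*E/3)
-329*(m(-9) + Q(B, 19)) = -329*(-23/2 + (-⅔ + (⅓)*21 + (⅔)*19)) = -329*(-23/2 + (-⅔ + 7 + 38/3)) = -329*(-23/2 + 19) = -329*15/2 = -4935/2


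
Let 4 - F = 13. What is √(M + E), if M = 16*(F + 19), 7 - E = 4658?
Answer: 3*I*√499 ≈ 67.015*I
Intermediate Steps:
E = -4651 (E = 7 - 1*4658 = 7 - 4658 = -4651)
F = -9 (F = 4 - 1*13 = 4 - 13 = -9)
M = 160 (M = 16*(-9 + 19) = 16*10 = 160)
√(M + E) = √(160 - 4651) = √(-4491) = 3*I*√499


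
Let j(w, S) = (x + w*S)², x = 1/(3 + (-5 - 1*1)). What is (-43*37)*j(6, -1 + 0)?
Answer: -574351/9 ≈ -63817.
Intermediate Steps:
x = -⅓ (x = 1/(3 + (-5 - 1)) = 1/(3 - 6) = 1/(-3) = -⅓ ≈ -0.33333)
j(w, S) = (-⅓ + S*w)² (j(w, S) = (-⅓ + w*S)² = (-⅓ + S*w)²)
(-43*37)*j(6, -1 + 0) = (-43*37)*((-1 + 3*(-1 + 0)*6)²/9) = -1591*(-1 + 3*(-1)*6)²/9 = -1591*(-1 - 18)²/9 = -1591*(-19)²/9 = -1591*361/9 = -574351/9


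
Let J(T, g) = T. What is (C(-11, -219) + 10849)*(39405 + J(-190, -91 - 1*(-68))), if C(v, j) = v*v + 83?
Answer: 433443395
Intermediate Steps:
C(v, j) = 83 + v² (C(v, j) = v² + 83 = 83 + v²)
(C(-11, -219) + 10849)*(39405 + J(-190, -91 - 1*(-68))) = ((83 + (-11)²) + 10849)*(39405 - 190) = ((83 + 121) + 10849)*39215 = (204 + 10849)*39215 = 11053*39215 = 433443395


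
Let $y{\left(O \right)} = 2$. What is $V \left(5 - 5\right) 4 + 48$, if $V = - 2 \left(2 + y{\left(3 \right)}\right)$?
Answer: $48$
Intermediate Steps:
$V = -8$ ($V = - 2 \left(2 + 2\right) = \left(-2\right) 4 = -8$)
$V \left(5 - 5\right) 4 + 48 = - 8 \left(5 - 5\right) 4 + 48 = - 8 \cdot 0 \cdot 4 + 48 = \left(-8\right) 0 + 48 = 0 + 48 = 48$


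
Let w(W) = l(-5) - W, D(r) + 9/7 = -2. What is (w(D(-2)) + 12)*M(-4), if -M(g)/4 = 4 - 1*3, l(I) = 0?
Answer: -428/7 ≈ -61.143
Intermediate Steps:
D(r) = -23/7 (D(r) = -9/7 - 2 = -23/7)
M(g) = -4 (M(g) = -4*(4 - 1*3) = -4*(4 - 3) = -4*1 = -4)
w(W) = -W (w(W) = 0 - W = -W)
(w(D(-2)) + 12)*M(-4) = (-1*(-23/7) + 12)*(-4) = (23/7 + 12)*(-4) = (107/7)*(-4) = -428/7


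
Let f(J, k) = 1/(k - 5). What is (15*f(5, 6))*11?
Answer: 165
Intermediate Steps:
f(J, k) = 1/(-5 + k)
(15*f(5, 6))*11 = (15/(-5 + 6))*11 = (15/1)*11 = (15*1)*11 = 15*11 = 165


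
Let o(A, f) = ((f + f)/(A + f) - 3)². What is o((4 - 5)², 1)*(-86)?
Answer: -344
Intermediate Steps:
o(A, f) = (-3 + 2*f/(A + f))² (o(A, f) = ((2*f)/(A + f) - 3)² = (2*f/(A + f) - 3)² = (-3 + 2*f/(A + f))²)
o((4 - 5)², 1)*(-86) = ((1 + 3*(4 - 5)²)²/((4 - 5)² + 1)²)*(-86) = ((1 + 3*(-1)²)²/((-1)² + 1)²)*(-86) = ((1 + 3*1)²/(1 + 1)²)*(-86) = ((1 + 3)²/2²)*(-86) = ((¼)*4²)*(-86) = ((¼)*16)*(-86) = 4*(-86) = -344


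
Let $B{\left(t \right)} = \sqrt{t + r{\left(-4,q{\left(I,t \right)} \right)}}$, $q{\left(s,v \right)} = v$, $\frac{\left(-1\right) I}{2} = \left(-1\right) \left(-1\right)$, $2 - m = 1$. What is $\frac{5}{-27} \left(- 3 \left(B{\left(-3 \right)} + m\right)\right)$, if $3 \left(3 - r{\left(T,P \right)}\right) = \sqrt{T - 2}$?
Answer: $\frac{5}{9} + \frac{5 \sqrt[4]{2} \cdot 3^{\frac{3}{4}} \sqrt{- i}}{27} \approx 0.91052 - 0.35497 i$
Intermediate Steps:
$m = 1$ ($m = 2 - 1 = 1$)
$I = -2$ ($I = - 2 \left(\left(-1\right) \left(-1\right)\right) = \left(-2\right) 1 = -2$)
$r{\left(T,P \right)} = 3 - \frac{\sqrt{-2 + T}}{3}$ ($r{\left(T,P \right)} = 3 - \frac{\sqrt{T - 2}}{3} = 3 - \frac{\sqrt{-2 + T}}{3}$)
$B{\left(t \right)} = \sqrt{3 + t - \frac{i \sqrt{6}}{3}}$ ($B{\left(t \right)} = \sqrt{t + \left(3 - \frac{\sqrt{-2 - 4}}{3}\right)} = \sqrt{t + \left(3 - \frac{\sqrt{-6}}{3}\right)} = \sqrt{t + \left(3 - \frac{i \sqrt{6}}{3}\right)} = \sqrt{3 + t - \frac{i \sqrt{6}}{3}}$)
$\frac{5}{-27} \left(- 3 \left(B{\left(-3 \right)} + m\right)\right) = \frac{5}{-27} \left(- 3 \left(\frac{\sqrt{27 + 9 \left(-3\right) - 3 i \sqrt{6}}}{3} + 1\right)\right) = 5 \left(- \frac{1}{27}\right) \left(- 3 \left(\frac{\sqrt{27 - 27 - 3 i \sqrt{6}}}{3} + 1\right)\right) = - \frac{5 \left(- 3 \left(\frac{\sqrt{- 3 i \sqrt{6}}}{3} + 1\right)\right)}{27} = - \frac{5 \left(- 3 \left(\frac{\sqrt[4]{2} \cdot 3^{\frac{3}{4}} \sqrt{- i}}{3} + 1\right)\right)}{27} = - \frac{5 \left(- 3 \left(1 + \frac{\sqrt[4]{2} \cdot 3^{\frac{3}{4}} \sqrt{- i}}{3}\right)\right)}{27} = - \frac{5 \left(-3 - \sqrt[4]{2} \cdot 3^{\frac{3}{4}} \sqrt{- i}\right)}{27} = \frac{5}{9} + \frac{5 \sqrt[4]{2} \cdot 3^{\frac{3}{4}} \sqrt{- i}}{27}$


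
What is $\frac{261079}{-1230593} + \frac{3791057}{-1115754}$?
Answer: $- \frac{54467562037}{15088341342} \approx -3.6099$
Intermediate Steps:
$\frac{261079}{-1230593} + \frac{3791057}{-1115754} = 261079 \left(- \frac{1}{1230593}\right) + 3791057 \left(- \frac{1}{1115754}\right) = - \frac{2869}{13523} - \frac{3791057}{1115754} = - \frac{54467562037}{15088341342}$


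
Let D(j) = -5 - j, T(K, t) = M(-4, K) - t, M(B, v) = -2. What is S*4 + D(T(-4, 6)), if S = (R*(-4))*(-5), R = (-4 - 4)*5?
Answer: -3197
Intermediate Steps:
R = -40 (R = -8*5 = -40)
S = -800 (S = -40*(-4)*(-5) = 160*(-5) = -800)
T(K, t) = -2 - t
S*4 + D(T(-4, 6)) = -800*4 + (-5 - (-2 - 1*6)) = -3200 + (-5 - (-2 - 6)) = -3200 + (-5 - 1*(-8)) = -3200 + (-5 + 8) = -3200 + 3 = -3197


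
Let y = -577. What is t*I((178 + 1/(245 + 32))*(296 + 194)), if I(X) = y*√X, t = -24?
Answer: 96936*√136580390/277 ≈ 4.0898e+6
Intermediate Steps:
I(X) = -577*√X
t*I((178 + 1/(245 + 32))*(296 + 194)) = -(-13848)*√((178 + 1/(245 + 32))*(296 + 194)) = -(-13848)*√((178 + 1/277)*490) = -(-13848)*√((49307/277)*490) = -(-13848)*√(24160430/277) = -(-13848)*7*√136580390/277 = -(-96936)*√136580390/277 = 96936*√136580390/277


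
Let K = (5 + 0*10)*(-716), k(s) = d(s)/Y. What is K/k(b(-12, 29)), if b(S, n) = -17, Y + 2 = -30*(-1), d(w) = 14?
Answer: -7160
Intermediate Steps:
Y = 28 (Y = -2 - 30*(-1) = -2 + 30 = 28)
k(s) = 1/2 (k(s) = 14/28 = 14*(1/28) = 1/2)
K = -3580 (K = (5 + 0)*(-716) = 5*(-716) = -3580)
K/k(b(-12, 29)) = -3580/1/2 = -3580*2 = -7160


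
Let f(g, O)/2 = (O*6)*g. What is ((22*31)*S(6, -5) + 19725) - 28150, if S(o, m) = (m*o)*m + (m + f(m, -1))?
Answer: 131385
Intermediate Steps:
f(g, O) = 12*O*g (f(g, O) = 2*((O*6)*g) = 2*((6*O)*g) = 2*(6*O*g) = 12*O*g)
S(o, m) = -11*m + o*m² (S(o, m) = (m*o)*m + (m + 12*(-1)*m) = o*m² + (m - 12*m) = o*m² - 11*m = -11*m + o*m²)
((22*31)*S(6, -5) + 19725) - 28150 = ((22*31)*(-5*(-11 - 5*6)) + 19725) - 28150 = (682*(-5*(-11 - 30)) + 19725) - 28150 = (682*(-5*(-41)) + 19725) - 28150 = (682*205 + 19725) - 28150 = (139810 + 19725) - 28150 = 159535 - 28150 = 131385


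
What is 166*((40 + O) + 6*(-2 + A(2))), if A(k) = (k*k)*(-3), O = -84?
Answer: -21248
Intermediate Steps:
A(k) = -3*k² (A(k) = k²*(-3) = -3*k²)
166*((40 + O) + 6*(-2 + A(2))) = 166*((40 - 84) + 6*(-2 - 3*2²)) = 166*(-44 + 6*(-2 - 3*4)) = 166*(-44 + 6*(-2 - 12)) = 166*(-44 + 6*(-14)) = 166*(-44 - 84) = 166*(-128) = -21248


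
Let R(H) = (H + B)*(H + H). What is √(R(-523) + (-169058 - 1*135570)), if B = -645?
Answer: 30*√1019 ≈ 957.65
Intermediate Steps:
R(H) = 2*H*(-645 + H) (R(H) = (H - 645)*(H + H) = (-645 + H)*(2*H) = 2*H*(-645 + H))
√(R(-523) + (-169058 - 1*135570)) = √(2*(-523)*(-645 - 523) + (-169058 - 1*135570)) = √(2*(-523)*(-1168) + (-169058 - 135570)) = √(1221728 - 304628) = √917100 = 30*√1019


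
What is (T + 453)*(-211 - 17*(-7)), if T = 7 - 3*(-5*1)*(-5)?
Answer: -35420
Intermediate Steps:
T = -68 (T = 7 - (-15)*(-5) = 7 - 3*25 = 7 - 75 = -68)
(T + 453)*(-211 - 17*(-7)) = (-68 + 453)*(-211 - 17*(-7)) = 385*(-211 + 119) = 385*(-92) = -35420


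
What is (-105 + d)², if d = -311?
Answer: 173056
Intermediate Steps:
(-105 + d)² = (-105 - 311)² = (-416)² = 173056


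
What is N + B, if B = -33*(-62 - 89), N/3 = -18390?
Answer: -50187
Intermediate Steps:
N = -55170 (N = 3*(-18390) = -55170)
B = 4983 (B = -33*(-151) = 4983)
N + B = -55170 + 4983 = -50187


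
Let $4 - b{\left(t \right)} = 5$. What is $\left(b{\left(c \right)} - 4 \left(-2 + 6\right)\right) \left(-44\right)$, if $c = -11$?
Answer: $748$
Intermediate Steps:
$b{\left(t \right)} = -1$ ($b{\left(t \right)} = 4 - 5 = -1$)
$\left(b{\left(c \right)} - 4 \left(-2 + 6\right)\right) \left(-44\right) = \left(-1 - 4 \left(-2 + 6\right)\right) \left(-44\right) = \left(-1 - 16\right) \left(-44\right) = \left(-17\right) \left(-44\right) = 748$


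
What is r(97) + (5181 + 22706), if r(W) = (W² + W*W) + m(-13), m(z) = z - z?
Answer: 46705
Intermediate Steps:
m(z) = 0
r(W) = 2*W² (r(W) = (W² + W*W) + 0 = (W² + W²) + 0 = 2*W² + 0 = 2*W²)
r(97) + (5181 + 22706) = 2*97² + (5181 + 22706) = 2*9409 + 27887 = 18818 + 27887 = 46705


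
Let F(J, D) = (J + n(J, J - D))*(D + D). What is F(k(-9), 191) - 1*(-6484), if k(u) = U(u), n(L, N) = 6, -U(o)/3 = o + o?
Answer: 29404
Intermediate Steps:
U(o) = -6*o (U(o) = -3*(o + o) = -6*o)
k(u) = -6*u
F(J, D) = 2*D*(6 + J) (F(J, D) = (J + 6)*(D + D) = (6 + J)*(2*D) = 2*D*(6 + J))
F(k(-9), 191) - 1*(-6484) = 2*191*(6 - 6*(-9)) - 1*(-6484) = 2*191*(6 + 54) + 6484 = 2*191*60 + 6484 = 22920 + 6484 = 29404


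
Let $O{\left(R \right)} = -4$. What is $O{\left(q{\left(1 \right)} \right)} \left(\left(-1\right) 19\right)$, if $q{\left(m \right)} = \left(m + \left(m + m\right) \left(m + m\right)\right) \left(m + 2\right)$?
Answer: $76$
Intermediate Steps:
$q{\left(m \right)} = \left(2 + m\right) \left(m + 4 m^{2}\right)$ ($q{\left(m \right)} = \left(m + 2 m 2 m\right) \left(2 + m\right) = \left(m + 4 m^{2}\right) \left(2 + m\right) = \left(2 + m\right) \left(m + 4 m^{2}\right)$)
$O{\left(q{\left(1 \right)} \right)} \left(\left(-1\right) 19\right) = - 4 \left(\left(-1\right) 19\right) = \left(-4\right) \left(-19\right) = 76$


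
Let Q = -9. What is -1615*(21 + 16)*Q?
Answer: 537795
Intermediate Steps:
-1615*(21 + 16)*Q = -1615*(21 + 16)*(-9) = -59755*(-9) = -1615*(-333) = 537795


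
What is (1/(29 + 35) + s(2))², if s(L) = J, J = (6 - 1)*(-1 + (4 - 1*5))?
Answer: 408321/4096 ≈ 99.688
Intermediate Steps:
J = -10 (J = 5*(-1 + (4 - 5)) = 5*(-1 - 1) = 5*(-2) = -10)
s(L) = -10
(1/(29 + 35) + s(2))² = (1/(29 + 35) - 10)² = (1/64 - 10)² = (-639/64)² = 408321/4096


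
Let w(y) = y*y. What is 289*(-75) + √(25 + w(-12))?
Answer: -21662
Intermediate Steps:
w(y) = y²
289*(-75) + √(25 + w(-12)) = 289*(-75) + √(25 + (-12)²) = -21675 + √(25 + 144) = -21675 + √169 = -21675 + 13 = -21662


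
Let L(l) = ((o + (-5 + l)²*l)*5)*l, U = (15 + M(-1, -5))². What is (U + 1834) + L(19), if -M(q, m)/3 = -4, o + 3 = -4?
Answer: 355678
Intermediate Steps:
o = -7 (o = -3 - 4 = -7)
M(q, m) = 12 (M(q, m) = -3*(-4) = 12)
U = 729 (U = (15 + 12)² = 27² = 729)
L(l) = l*(-35 + 5*l*(-5 + l)²) (L(l) = ((-7 + (-5 + l)²*l)*5)*l = ((-7 + l*(-5 + l)²)*5)*l = (-35 + 5*l*(-5 + l)²)*l = l*(-35 + 5*l*(-5 + l)²))
(U + 1834) + L(19) = (729 + 1834) + 5*19*(-7 + 19*(-5 + 19)²) = 2563 + 5*19*(-7 + 19*14²) = 2563 + 5*19*(-7 + 19*196) = 2563 + 5*19*(-7 + 3724) = 2563 + 5*19*3717 = 2563 + 353115 = 355678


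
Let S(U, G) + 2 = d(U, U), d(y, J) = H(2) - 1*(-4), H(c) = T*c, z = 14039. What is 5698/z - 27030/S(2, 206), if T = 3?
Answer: -189714293/56156 ≈ -3378.3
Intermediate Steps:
H(c) = 3*c
d(y, J) = 10 (d(y, J) = 3*2 - 1*(-4) = 6 + 4 = 10)
S(U, G) = 8 (S(U, G) = -2 + 10 = 8)
5698/z - 27030/S(2, 206) = 5698/14039 - 27030/8 = 5698*(1/14039) - 27030*⅛ = 5698/14039 - 13515/4 = -189714293/56156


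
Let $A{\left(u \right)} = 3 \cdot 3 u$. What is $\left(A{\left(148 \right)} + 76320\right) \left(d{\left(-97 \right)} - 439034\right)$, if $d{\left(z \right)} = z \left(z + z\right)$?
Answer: $-32630612832$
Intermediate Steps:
$A{\left(u \right)} = 9 u$
$d{\left(z \right)} = 2 z^{2}$ ($d{\left(z \right)} = z 2 z = 2 z^{2}$)
$\left(A{\left(148 \right)} + 76320\right) \left(d{\left(-97 \right)} - 439034\right) = \left(9 \cdot 148 + 76320\right) \left(2 \left(-97\right)^{2} - 439034\right) = \left(1332 + 76320\right) \left(2 \cdot 9409 - 439034\right) = 77652 \left(18818 - 439034\right) = 77652 \left(-420216\right) = -32630612832$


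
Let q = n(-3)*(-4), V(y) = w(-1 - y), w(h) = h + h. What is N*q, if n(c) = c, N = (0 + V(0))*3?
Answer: -72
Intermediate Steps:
w(h) = 2*h
V(y) = -2 - 2*y (V(y) = 2*(-1 - y) = -2 - 2*y)
N = -6 (N = (0 + (-2 - 2*0))*3 = (0 + (-2 + 0))*3 = (0 - 2)*3 = -2*3 = -6)
q = 12 (q = -3*(-4) = 12)
N*q = -6*12 = -72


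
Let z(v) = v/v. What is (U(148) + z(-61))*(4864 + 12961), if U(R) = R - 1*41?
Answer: 1925100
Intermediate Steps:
z(v) = 1
U(R) = -41 + R (U(R) = R - 41 = -41 + R)
(U(148) + z(-61))*(4864 + 12961) = ((-41 + 148) + 1)*(4864 + 12961) = (107 + 1)*17825 = 108*17825 = 1925100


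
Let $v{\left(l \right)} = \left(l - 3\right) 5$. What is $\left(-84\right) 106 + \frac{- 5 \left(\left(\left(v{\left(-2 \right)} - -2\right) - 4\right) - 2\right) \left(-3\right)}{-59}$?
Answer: $- \frac{524901}{59} \approx -8896.6$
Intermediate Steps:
$v{\left(l \right)} = -15 + 5 l$ ($v{\left(l \right)} = \left(-3 + l\right) 5 = -15 + 5 l$)
$\left(-84\right) 106 + \frac{- 5 \left(\left(\left(v{\left(-2 \right)} - -2\right) - 4\right) - 2\right) \left(-3\right)}{-59} = \left(-84\right) 106 + \frac{- 5 \left(\left(\left(\left(-15 + 5 \left(-2\right)\right) - -2\right) - 4\right) - 2\right) \left(-3\right)}{-59} = -8904 + - 5 \left(\left(\left(\left(-15 - 10\right) + 2\right) - 4\right) - 2\right) \left(-3\right) \left(- \frac{1}{59}\right) = -8904 + - 5 \left(\left(\left(-25 + 2\right) - 4\right) - 2\right) \left(-3\right) \left(- \frac{1}{59}\right) = -8904 + - 5 \left(\left(-23 - 4\right) - 2\right) \left(-3\right) \left(- \frac{1}{59}\right) = -8904 + - 5 \left(-27 - 2\right) \left(-3\right) \left(- \frac{1}{59}\right) = -8904 + \left(-5\right) \left(-29\right) \left(-3\right) \left(- \frac{1}{59}\right) = -8904 + 145 \left(-3\right) \left(- \frac{1}{59}\right) = -8904 - - \frac{435}{59} = -8904 + \frac{435}{59} = - \frac{524901}{59}$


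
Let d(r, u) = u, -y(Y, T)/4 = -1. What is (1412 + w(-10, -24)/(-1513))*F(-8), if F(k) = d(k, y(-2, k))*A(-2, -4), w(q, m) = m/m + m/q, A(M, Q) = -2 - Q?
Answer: 5026712/445 ≈ 11296.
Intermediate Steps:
y(Y, T) = 4 (y(Y, T) = -4*(-1) = 4)
w(q, m) = 1 + m/q
F(k) = 8 (F(k) = 4*(-2 - 1*(-4)) = 4*(-2 + 4) = 4*2 = 8)
(1412 + w(-10, -24)/(-1513))*F(-8) = (1412 + ((-24 - 10)/(-10))/(-1513))*8 = (1412 - 1/10*(-34)*(-1/1513))*8 = (1412 + (17/5)*(-1/1513))*8 = (1412 - 1/445)*8 = (628339/445)*8 = 5026712/445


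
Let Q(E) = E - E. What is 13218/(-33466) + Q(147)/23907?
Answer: -6609/16733 ≈ -0.39497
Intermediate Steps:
Q(E) = 0
13218/(-33466) + Q(147)/23907 = 13218/(-33466) + 0/23907 = 13218*(-1/33466) + 0*(1/23907) = -6609/16733 + 0 = -6609/16733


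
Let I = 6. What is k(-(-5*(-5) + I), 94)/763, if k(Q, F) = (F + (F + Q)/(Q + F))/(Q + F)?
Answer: 95/48069 ≈ 0.0019763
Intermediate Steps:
k(Q, F) = (1 + F)/(F + Q) (k(Q, F) = (F + (F + Q)/(F + Q))/(F + Q) = (F + 1)/(F + Q) = (1 + F)/(F + Q))
k(-(-5*(-5) + I), 94)/763 = ((1 + 94)/(94 - (-5*(-5) + 6)))/763 = (95/(94 - (25 + 6)))*(1/763) = (95/(94 - 1*31))*(1/763) = (95/(94 - 31))*(1/763) = (95/63)*(1/763) = 95/48069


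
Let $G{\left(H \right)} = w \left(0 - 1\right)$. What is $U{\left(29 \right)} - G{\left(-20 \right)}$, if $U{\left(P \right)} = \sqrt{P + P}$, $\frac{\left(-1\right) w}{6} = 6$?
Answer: $-36 + \sqrt{58} \approx -28.384$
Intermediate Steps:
$w = -36$ ($w = \left(-6\right) 6 = -36$)
$U{\left(P \right)} = \sqrt{2} \sqrt{P}$ ($U{\left(P \right)} = \sqrt{2 P} = \sqrt{2} \sqrt{P}$)
$G{\left(H \right)} = 36$ ($G{\left(H \right)} = - 36 \left(0 - 1\right) = \left(-36\right) \left(-1\right) = 36$)
$U{\left(29 \right)} - G{\left(-20 \right)} = \sqrt{2} \sqrt{29} - 36 = \sqrt{58} - 36 = -36 + \sqrt{58}$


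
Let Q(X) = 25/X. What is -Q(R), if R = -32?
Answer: 25/32 ≈ 0.78125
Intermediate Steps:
-Q(R) = -25/(-32) = -25*(-1)/32 = -1*(-25/32) = 25/32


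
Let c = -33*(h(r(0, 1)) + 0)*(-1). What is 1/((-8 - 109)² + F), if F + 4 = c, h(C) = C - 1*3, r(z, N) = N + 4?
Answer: 1/13751 ≈ 7.2722e-5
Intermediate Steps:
r(z, N) = 4 + N
h(C) = -3 + C (h(C) = C - 3 = -3 + C)
c = 66 (c = -33*((-3 + (4 + 1)) + 0)*(-1) = -33*((-3 + 5) + 0)*(-1) = -33*(2 + 0)*(-1) = -66*(-1) = -33*(-2) = 66)
F = 62 (F = -4 + 66 = 62)
1/((-8 - 109)² + F) = 1/((-8 - 109)² + 62) = 1/((-117)² + 62) = 1/(13689 + 62) = 1/13751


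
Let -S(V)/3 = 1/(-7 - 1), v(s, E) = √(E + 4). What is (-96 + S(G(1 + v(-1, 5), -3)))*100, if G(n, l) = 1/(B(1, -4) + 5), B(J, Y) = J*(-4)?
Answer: -19125/2 ≈ -9562.5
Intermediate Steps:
B(J, Y) = -4*J
v(s, E) = √(4 + E)
G(n, l) = 1 (G(n, l) = 1/(-4*1 + 5) = 1/(-4 + 5) = 1/1 = 1)
S(V) = 3/8 (S(V) = -3/(-7 - 1) = -3/(-8) = -3*(-⅛) = 3/8)
(-96 + S(G(1 + v(-1, 5), -3)))*100 = (-96 + 3/8)*100 = -765/8*100 = -19125/2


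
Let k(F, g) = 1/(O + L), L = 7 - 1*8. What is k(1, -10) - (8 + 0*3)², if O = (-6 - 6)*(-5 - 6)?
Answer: -8383/131 ≈ -63.992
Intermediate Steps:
O = 132 (O = -12*(-11) = 132)
L = -1 (L = 7 - 8 = -1)
k(F, g) = 1/131 (k(F, g) = 1/(132 - 1) = 1/131)
k(1, -10) - (8 + 0*3)² = 1/131 - (8 + 0*3)² = 1/131 - (8 + 0)² = 1/131 - 1*8² = 1/131 - 1*64 = 1/131 - 64 = -8383/131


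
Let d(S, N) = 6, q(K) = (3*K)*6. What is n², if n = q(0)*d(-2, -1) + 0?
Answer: 0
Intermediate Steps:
q(K) = 18*K
n = 0 (n = (18*0)*6 + 0 = 0*6 + 0 = 0 + 0 = 0)
n² = 0² = 0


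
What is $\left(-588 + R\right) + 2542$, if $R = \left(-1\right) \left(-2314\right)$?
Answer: $4268$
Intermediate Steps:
$R = 2314$
$\left(-588 + R\right) + 2542 = \left(-588 + 2314\right) + 2542 = 1726 + 2542 = 4268$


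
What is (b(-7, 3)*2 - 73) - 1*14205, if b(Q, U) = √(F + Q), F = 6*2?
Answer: -14278 + 2*√5 ≈ -14274.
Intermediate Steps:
F = 12
b(Q, U) = √(12 + Q)
(b(-7, 3)*2 - 73) - 1*14205 = (√(12 - 7)*2 - 73) - 1*14205 = (√5*2 - 73) - 14205 = (2*√5 - 73) - 14205 = (-73 + 2*√5) - 14205 = -14278 + 2*√5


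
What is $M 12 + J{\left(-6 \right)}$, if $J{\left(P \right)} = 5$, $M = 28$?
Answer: $341$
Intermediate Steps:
$M 12 + J{\left(-6 \right)} = 28 \cdot 12 + 5 = 336 + 5 = 341$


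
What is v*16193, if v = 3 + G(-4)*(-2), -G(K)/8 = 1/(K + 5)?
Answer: 307667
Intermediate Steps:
G(K) = -8/(5 + K) (G(K) = -8/(K + 5) = -8/(5 + K))
v = 19 (v = 3 - 8/(5 - 4)*(-2) = 3 - 8/1*(-2) = 3 - 8*1*(-2) = 3 - 8*(-2) = 3 + 16 = 19)
v*16193 = 19*16193 = 307667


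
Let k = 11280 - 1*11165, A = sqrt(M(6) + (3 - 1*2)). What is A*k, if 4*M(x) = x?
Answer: 115*sqrt(10)/2 ≈ 181.83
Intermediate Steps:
M(x) = x/4
A = sqrt(10)/2 (A = sqrt((1/4)*6 + (3 - 1*2)) = sqrt(3/2 + (3 - 2)) = sqrt(3/2 + 1) = sqrt(5/2) = sqrt(10)/2 ≈ 1.5811)
k = 115 (k = 11280 - 11165 = 115)
A*k = (sqrt(10)/2)*115 = 115*sqrt(10)/2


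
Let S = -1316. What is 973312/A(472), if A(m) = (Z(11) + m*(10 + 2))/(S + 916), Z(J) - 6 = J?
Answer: -389324800/5681 ≈ -68531.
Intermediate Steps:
Z(J) = 6 + J
A(m) = -17/400 - 3*m/100 (A(m) = ((6 + 11) + m*(10 + 2))/(-1316 + 916) = (17 + m*12)/(-400) = (17 + 12*m)*(-1/400) = -17/400 - 3*m/100)
973312/A(472) = 973312/(-17/400 - 3/100*472) = 973312/(-17/400 - 354/25) = 973312/(-5681/400) = 973312*(-400/5681) = -389324800/5681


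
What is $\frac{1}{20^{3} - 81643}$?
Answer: $- \frac{1}{73643} \approx -1.3579 \cdot 10^{-5}$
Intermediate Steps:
$\frac{1}{20^{3} - 81643} = \frac{1}{8000 - 81643} = \frac{1}{-73643} = - \frac{1}{73643}$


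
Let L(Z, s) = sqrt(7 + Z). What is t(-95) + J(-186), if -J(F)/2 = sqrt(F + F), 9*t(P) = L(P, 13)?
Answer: 2*I*(sqrt(22) - 18*sqrt(93))/9 ≈ -37.532*I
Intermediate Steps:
t(P) = sqrt(7 + P)/9
J(F) = -2*sqrt(2)*sqrt(F) (J(F) = -2*sqrt(F + F) = -2*sqrt(2)*sqrt(F))
t(-95) + J(-186) = sqrt(7 - 95)/9 - 2*sqrt(2)*sqrt(-186) = sqrt(-88)/9 - 2*sqrt(2)*I*sqrt(186) = (2*I*sqrt(22))/9 - 4*I*sqrt(93) = 2*I*sqrt(22)/9 - 4*I*sqrt(93) = -4*I*sqrt(93) + 2*I*sqrt(22)/9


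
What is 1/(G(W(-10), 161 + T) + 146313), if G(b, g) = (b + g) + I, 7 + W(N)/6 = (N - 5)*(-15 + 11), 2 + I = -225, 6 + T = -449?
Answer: 1/146110 ≈ 6.8442e-6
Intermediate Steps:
T = -455 (T = -6 - 449 = -455)
I = -227 (I = -2 - 225 = -227)
W(N) = 78 - 24*N (W(N) = -42 + 6*((N - 5)*(-15 + 11)) = -42 + 6*((-5 + N)*(-4)) = -42 + 6*(20 - 4*N) = -42 + (120 - 24*N) = 78 - 24*N)
G(b, g) = -227 + b + g (G(b, g) = (b + g) - 227 = -227 + b + g)
1/(G(W(-10), 161 + T) + 146313) = 1/((-227 + (78 - 24*(-10)) + (161 - 455)) + 146313) = 1/((-227 + (78 + 240) - 294) + 146313) = 1/((-227 + 318 - 294) + 146313) = 1/(-203 + 146313) = 1/146110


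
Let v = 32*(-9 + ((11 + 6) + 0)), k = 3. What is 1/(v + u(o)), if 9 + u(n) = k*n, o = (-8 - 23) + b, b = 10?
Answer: 1/184 ≈ 0.0054348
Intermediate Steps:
o = -21 (o = (-8 - 23) + 10 = -31 + 10 = -21)
v = 256 (v = 32*(-9 + (17 + 0)) = 32*(-9 + 17) = 32*8 = 256)
u(n) = -9 + 3*n
1/(v + u(o)) = 1/(256 + (-9 + 3*(-21))) = 1/(256 + (-9 - 63)) = 1/(256 - 72) = 1/184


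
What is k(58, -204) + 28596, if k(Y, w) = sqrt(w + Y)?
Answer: 28596 + I*sqrt(146) ≈ 28596.0 + 12.083*I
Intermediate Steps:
k(Y, w) = sqrt(Y + w)
k(58, -204) + 28596 = sqrt(58 - 204) + 28596 = sqrt(-146) + 28596 = I*sqrt(146) + 28596 = 28596 + I*sqrt(146)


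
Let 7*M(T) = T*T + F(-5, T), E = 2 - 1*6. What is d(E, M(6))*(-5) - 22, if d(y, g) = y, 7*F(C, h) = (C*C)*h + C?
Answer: -2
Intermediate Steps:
F(C, h) = C/7 + h*C**2/7 (F(C, h) = ((C*C)*h + C)/7 = (C**2*h + C)/7 = (h*C**2 + C)/7 = (C + h*C**2)/7 = C/7 + h*C**2/7)
E = -4 (E = 2 - 6 = -4)
M(T) = -5/49 + T**2/7 + 25*T/49 (M(T) = (T*T + (1/7)*(-5)*(1 - 5*T))/7 = (T**2 + (-5/7 + 25*T/7))/7 = (-5/7 + T**2 + 25*T/7)/7 = -5/49 + T**2/7 + 25*T/49)
d(E, M(6))*(-5) - 22 = -4*(-5) - 22 = 20 - 22 = -2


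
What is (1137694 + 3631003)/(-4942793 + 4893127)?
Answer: -4768697/49666 ≈ -96.015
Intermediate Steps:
(1137694 + 3631003)/(-4942793 + 4893127) = 4768697/(-49666) = 4768697*(-1/49666) = -4768697/49666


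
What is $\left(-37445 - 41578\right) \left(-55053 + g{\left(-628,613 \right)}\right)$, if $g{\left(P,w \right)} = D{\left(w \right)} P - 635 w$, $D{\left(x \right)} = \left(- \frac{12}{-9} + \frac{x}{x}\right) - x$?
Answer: $4805335948$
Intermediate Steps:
$D{\left(x \right)} = \frac{7}{3} - x$ ($D{\left(x \right)} = \left(\left(-12\right) \left(- \frac{1}{9}\right) + 1\right) - x = \left(\frac{4}{3} + 1\right) - x = \frac{7}{3} - x$)
$g{\left(P,w \right)} = - 635 w + P \left(\frac{7}{3} - w\right)$ ($g{\left(P,w \right)} = \left(\frac{7}{3} - w\right) P - 635 w = P \left(\frac{7}{3} - w\right) - 635 w = - 635 w + P \left(\frac{7}{3} - w\right)$)
$\left(-37445 - 41578\right) \left(-55053 + g{\left(-628,613 \right)}\right) = \left(-37445 - 41578\right) \left(-55053 - \left(\frac{1172161}{3} - 384964\right)\right) = - 79023 \left(-55053 - \frac{17269}{3}\right) = \left(-79023\right) \left(- \frac{182428}{3}\right) = 4805335948$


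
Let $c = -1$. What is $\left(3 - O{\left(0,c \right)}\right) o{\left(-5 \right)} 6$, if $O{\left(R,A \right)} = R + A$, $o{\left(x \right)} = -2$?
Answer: $-48$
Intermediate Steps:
$O{\left(R,A \right)} = A + R$
$\left(3 - O{\left(0,c \right)}\right) o{\left(-5 \right)} 6 = \left(3 - \left(-1 + 0\right)\right) \left(-2\right) 6 = \left(3 - -1\right) \left(-2\right) 6 = \left(3 + 1\right) \left(-2\right) 6 = 4 \left(-2\right) 6 = \left(-8\right) 6 = -48$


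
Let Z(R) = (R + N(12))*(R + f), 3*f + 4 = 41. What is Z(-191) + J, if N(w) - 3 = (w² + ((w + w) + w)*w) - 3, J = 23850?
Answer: -134810/3 ≈ -44937.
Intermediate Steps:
f = 37/3 (f = -4/3 + (⅓)*41 = -4/3 + 41/3 = 37/3 ≈ 12.333)
N(w) = 4*w² (N(w) = 3 + ((w² + ((w + w) + w)*w) - 3) = 3 + ((w² + (2*w + w)*w) - 3) = 3 + ((w² + (3*w)*w) - 3) = 3 + ((w² + 3*w²) - 3) = 3 + (4*w² - 3) = 3 + (-3 + 4*w²) = 4*w²)
Z(R) = (576 + R)*(37/3 + R) (Z(R) = (R + 4*12²)*(R + 37/3) = (R + 4*144)*(37/3 + R) = (R + 576)*(37/3 + R) = (576 + R)*(37/3 + R))
Z(-191) + J = (7104 + (-191)² + (1765/3)*(-191)) + 23850 = (7104 + 36481 - 337115/3) + 23850 = -206360/3 + 23850 = -134810/3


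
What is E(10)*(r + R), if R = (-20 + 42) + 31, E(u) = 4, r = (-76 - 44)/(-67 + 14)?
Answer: 11716/53 ≈ 221.06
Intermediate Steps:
r = 120/53 (r = -120/(-53) = -120*(-1/53) = 120/53 ≈ 2.2642)
R = 53 (R = 22 + 31 = 53)
E(10)*(r + R) = 4*(120/53 + 53) = 4*(2929/53) = 11716/53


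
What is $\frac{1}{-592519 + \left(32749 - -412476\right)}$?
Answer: $- \frac{1}{147294} \approx -6.7891 \cdot 10^{-6}$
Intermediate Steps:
$\frac{1}{-592519 + \left(32749 - -412476\right)} = \frac{1}{-592519 + \left(32749 + 412476\right)} = \frac{1}{-592519 + 445225} = \frac{1}{-147294} = - \frac{1}{147294}$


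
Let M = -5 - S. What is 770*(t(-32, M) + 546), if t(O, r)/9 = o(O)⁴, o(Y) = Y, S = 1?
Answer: 7267052100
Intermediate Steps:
M = -6 (M = -5 - 1*1 = -5 - 1 = -6)
t(O, r) = 9*O⁴
770*(t(-32, M) + 546) = 770*(9*(-32)⁴ + 546) = 770*(9*1048576 + 546) = 770*(9437184 + 546) = 770*9437730 = 7267052100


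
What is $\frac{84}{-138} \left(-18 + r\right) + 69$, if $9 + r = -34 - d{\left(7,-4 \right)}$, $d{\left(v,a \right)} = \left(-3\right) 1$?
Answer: $\frac{2399}{23} \approx 104.3$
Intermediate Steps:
$d{\left(v,a \right)} = -3$
$r = -40$ ($r = -9 - 31 = -40$)
$\frac{84}{-138} \left(-18 + r\right) + 69 = \frac{84}{-138} \left(-18 - 40\right) + 69 = 84 \left(- \frac{1}{138}\right) \left(-58\right) + 69 = \left(- \frac{14}{23}\right) \left(-58\right) + 69 = \frac{812}{23} + 69 = \frac{2399}{23}$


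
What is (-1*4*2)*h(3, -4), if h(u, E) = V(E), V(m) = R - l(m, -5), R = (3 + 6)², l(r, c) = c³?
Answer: -1648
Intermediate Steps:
R = 81 (R = 9² = 81)
V(m) = 206 (V(m) = 81 - 1*(-5)³ = 81 - 1*(-125) = 81 + 125 = 206)
h(u, E) = 206
(-1*4*2)*h(3, -4) = (-1*4*2)*206 = -4*2*206 = -8*206 = -1648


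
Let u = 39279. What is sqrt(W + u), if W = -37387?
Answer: 2*sqrt(473) ≈ 43.497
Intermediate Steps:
sqrt(W + u) = sqrt(-37387 + 39279) = sqrt(1892) = 2*sqrt(473)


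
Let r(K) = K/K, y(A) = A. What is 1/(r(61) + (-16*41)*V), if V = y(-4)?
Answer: 1/2625 ≈ 0.00038095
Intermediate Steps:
V = -4
r(K) = 1
1/(r(61) + (-16*41)*V) = 1/(1 - 16*41*(-4)) = 1/(1 - 656*(-4)) = 1/(1 + 2624) = 1/2625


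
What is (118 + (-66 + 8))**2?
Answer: 3600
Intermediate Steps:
(118 + (-66 + 8))**2 = (118 - 58)**2 = 60**2 = 3600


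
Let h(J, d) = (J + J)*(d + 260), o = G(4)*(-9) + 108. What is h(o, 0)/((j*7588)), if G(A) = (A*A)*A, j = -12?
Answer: 5070/1897 ≈ 2.6726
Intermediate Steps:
G(A) = A³ (G(A) = A²*A = A³)
o = -468 (o = 4³*(-9) + 108 = 64*(-9) + 108 = -576 + 108 = -468)
h(J, d) = 2*J*(260 + d) (h(J, d) = (2*J)*(260 + d) = 2*J*(260 + d))
h(o, 0)/((j*7588)) = (2*(-468)*(260 + 0))/((-12*7588)) = (2*(-468)*260)/(-91056) = -243360*(-1/91056) = 5070/1897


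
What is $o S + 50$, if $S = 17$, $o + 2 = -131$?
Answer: $-2211$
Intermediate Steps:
$o = -133$ ($o = -2 - 131 = -133$)
$o S + 50 = \left(-133\right) 17 + 50 = -2261 + 50 = -2211$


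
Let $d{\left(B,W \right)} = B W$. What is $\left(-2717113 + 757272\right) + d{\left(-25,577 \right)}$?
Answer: $-1974266$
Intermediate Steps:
$\left(-2717113 + 757272\right) + d{\left(-25,577 \right)} = \left(-2717113 + 757272\right) - 14425 = -1959841 - 14425 = -1974266$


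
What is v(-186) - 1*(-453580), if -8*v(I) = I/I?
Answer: 3628639/8 ≈ 4.5358e+5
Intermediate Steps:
v(I) = -⅛ (v(I) = -I/(8*I) = -⅛*1 = -⅛)
v(-186) - 1*(-453580) = -⅛ - 1*(-453580) = -⅛ + 453580 = 3628639/8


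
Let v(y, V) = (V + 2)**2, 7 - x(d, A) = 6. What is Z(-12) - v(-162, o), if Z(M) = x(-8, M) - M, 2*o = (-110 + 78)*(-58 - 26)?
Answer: -1811703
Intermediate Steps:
o = 1344 (o = ((-110 + 78)*(-58 - 26))/2 = (-32*(-84))/2 = (1/2)*2688 = 1344)
x(d, A) = 1 (x(d, A) = 7 - 1*6 = 7 - 6 = 1)
v(y, V) = (2 + V)**2
Z(M) = 1 - M
Z(-12) - v(-162, o) = (1 - 1*(-12)) - (2 + 1344)**2 = (1 + 12) - 1*1346**2 = 13 - 1*1811716 = 13 - 1811716 = -1811703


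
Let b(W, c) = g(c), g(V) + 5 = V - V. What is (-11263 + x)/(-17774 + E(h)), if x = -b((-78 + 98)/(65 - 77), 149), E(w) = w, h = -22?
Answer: 5629/8898 ≈ 0.63261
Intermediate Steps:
g(V) = -5 (g(V) = -5 + (V - V) = -5 + 0 = -5)
b(W, c) = -5
x = 5 (x = -1*(-5) = 5)
(-11263 + x)/(-17774 + E(h)) = (-11263 + 5)/(-17774 - 22) = -11258/(-17796) = -11258*(-1/17796) = 5629/8898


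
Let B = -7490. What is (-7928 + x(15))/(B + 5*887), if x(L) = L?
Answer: 7913/3055 ≈ 2.5902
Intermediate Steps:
(-7928 + x(15))/(B + 5*887) = (-7928 + 15)/(-7490 + 5*887) = -7913/(-7490 + 4435) = -7913/(-3055) = -7913*(-1/3055) = 7913/3055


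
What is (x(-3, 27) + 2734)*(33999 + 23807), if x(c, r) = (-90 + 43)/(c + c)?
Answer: 475483253/3 ≈ 1.5849e+8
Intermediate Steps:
x(c, r) = -47/(2*c) (x(c, r) = -47*1/(2*c) = -47/(2*c))
(x(-3, 27) + 2734)*(33999 + 23807) = (-47/2/(-3) + 2734)*(33999 + 23807) = (-47/2*(-⅓) + 2734)*57806 = (47/6 + 2734)*57806 = (16451/6)*57806 = 475483253/3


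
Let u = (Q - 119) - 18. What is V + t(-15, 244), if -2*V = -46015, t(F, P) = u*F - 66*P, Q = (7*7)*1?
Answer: 16447/2 ≈ 8223.5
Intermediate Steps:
Q = 49 (Q = 49*1 = 49)
u = -88 (u = (49 - 119) - 18 = -70 - 18 = -88)
t(F, P) = -88*F - 66*P
V = 46015/2 (V = -1/2*(-46015) = 46015/2 ≈ 23008.)
V + t(-15, 244) = 46015/2 + (-88*(-15) - 66*244) = 46015/2 + (1320 - 16104) = 46015/2 - 14784 = 16447/2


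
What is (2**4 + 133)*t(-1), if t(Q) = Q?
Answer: -149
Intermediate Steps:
(2**4 + 133)*t(-1) = (2**4 + 133)*(-1) = (16 + 133)*(-1) = 149*(-1) = -149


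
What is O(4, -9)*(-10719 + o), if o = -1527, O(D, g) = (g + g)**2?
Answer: -3967704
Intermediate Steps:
O(D, g) = 4*g**2 (O(D, g) = (2*g)**2 = 4*g**2)
O(4, -9)*(-10719 + o) = (4*(-9)**2)*(-10719 - 1527) = (4*81)*(-12246) = 324*(-12246) = -3967704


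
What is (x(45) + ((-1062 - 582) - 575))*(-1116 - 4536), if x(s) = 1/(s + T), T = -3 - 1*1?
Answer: 514207656/41 ≈ 1.2542e+7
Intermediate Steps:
T = -4 (T = -3 - 1 = -4)
x(s) = 1/(-4 + s) (x(s) = 1/(s - 4) = 1/(-4 + s))
(x(45) + ((-1062 - 582) - 575))*(-1116 - 4536) = (1/(-4 + 45) + ((-1062 - 582) - 575))*(-1116 - 4536) = (1/41 + (-1644 - 575))*(-5652) = (1/41 - 2219)*(-5652) = -90978/41*(-5652) = 514207656/41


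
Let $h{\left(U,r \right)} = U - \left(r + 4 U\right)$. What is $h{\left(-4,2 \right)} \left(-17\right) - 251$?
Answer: $-421$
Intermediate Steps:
$h{\left(U,r \right)} = - r - 3 U$ ($h{\left(U,r \right)} = U - \left(r + 4 U\right) = - r - 3 U$)
$h{\left(-4,2 \right)} \left(-17\right) - 251 = \left(\left(-1\right) 2 - -12\right) \left(-17\right) - 251 = \left(-2 + 12\right) \left(-17\right) - 251 = 10 \left(-17\right) - 251 = -170 - 251 = -421$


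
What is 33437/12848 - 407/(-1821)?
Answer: 66117913/23396208 ≈ 2.8260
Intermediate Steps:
33437/12848 - 407/(-1821) = 33437*(1/12848) - 407*(-1/1821) = 33437/12848 + 407/1821 = 66117913/23396208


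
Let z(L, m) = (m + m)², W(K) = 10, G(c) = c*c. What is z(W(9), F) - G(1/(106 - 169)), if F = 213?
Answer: 720278243/3969 ≈ 1.8148e+5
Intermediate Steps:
G(c) = c²
z(L, m) = 4*m² (z(L, m) = (2*m)² = 4*m²)
z(W(9), F) - G(1/(106 - 169)) = 4*213² - (1/(106 - 169))² = 4*45369 - (1/(-63))² = 181476 - (-1/63)² = 181476 - 1*1/3969 = 181476 - 1/3969 = 720278243/3969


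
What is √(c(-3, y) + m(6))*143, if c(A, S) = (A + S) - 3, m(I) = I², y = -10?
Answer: 286*√5 ≈ 639.52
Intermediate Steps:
c(A, S) = -3 + A + S
√(c(-3, y) + m(6))*143 = √((-3 - 3 - 10) + 6²)*143 = √(-16 + 36)*143 = √20*143 = (2*√5)*143 = 286*√5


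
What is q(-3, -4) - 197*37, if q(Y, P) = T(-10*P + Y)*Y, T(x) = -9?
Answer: -7262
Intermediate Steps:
q(Y, P) = -9*Y
q(-3, -4) - 197*37 = -9*(-3) - 197*37 = 27 - 1*7289 = 27 - 7289 = -7262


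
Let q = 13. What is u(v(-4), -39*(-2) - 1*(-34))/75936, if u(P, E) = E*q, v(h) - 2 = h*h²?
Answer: 13/678 ≈ 0.019174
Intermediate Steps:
v(h) = 2 + h³ (v(h) = 2 + h*h² = 2 + h³)
u(P, E) = 13*E (u(P, E) = E*13 = 13*E)
u(v(-4), -39*(-2) - 1*(-34))/75936 = (13*(-39*(-2) - 1*(-34)))/75936 = (13*(78 + 34))*(1/75936) = (13*112)*(1/75936) = 1456*(1/75936) = 13/678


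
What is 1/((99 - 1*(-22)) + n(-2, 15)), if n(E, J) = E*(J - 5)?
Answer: 1/101 ≈ 0.0099010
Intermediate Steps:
n(E, J) = E*(-5 + J)
1/((99 - 1*(-22)) + n(-2, 15)) = 1/((99 - 1*(-22)) - 2*(-5 + 15)) = 1/((99 + 22) - 2*10) = 1/(121 - 20) = 1/101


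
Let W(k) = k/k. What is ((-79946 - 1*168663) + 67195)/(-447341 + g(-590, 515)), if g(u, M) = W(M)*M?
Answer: 90707/223413 ≈ 0.40601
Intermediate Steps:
W(k) = 1
g(u, M) = M (g(u, M) = 1*M = M)
((-79946 - 1*168663) + 67195)/(-447341 + g(-590, 515)) = ((-79946 - 1*168663) + 67195)/(-447341 + 515) = ((-79946 - 168663) + 67195)/(-446826) = (-248609 + 67195)*(-1/446826) = -181414*(-1/446826) = 90707/223413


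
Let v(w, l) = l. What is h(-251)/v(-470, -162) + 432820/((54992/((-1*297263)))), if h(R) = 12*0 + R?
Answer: -2605391050741/1113588 ≈ -2.3396e+6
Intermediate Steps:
h(R) = R (h(R) = 0 + R = R)
h(-251)/v(-470, -162) + 432820/((54992/((-1*297263)))) = -251/(-162) + 432820/((54992/((-1*297263)))) = -251*(-1/162) + 432820/((54992/(-297263))) = 251/162 + 432820/((54992*(-1/297263))) = 251/162 + 432820/(-54992/297263) = 251/162 + 432820*(-297263/54992) = 251/162 - 32165342915/13748 = -2605391050741/1113588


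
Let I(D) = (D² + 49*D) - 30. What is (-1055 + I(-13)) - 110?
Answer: -1663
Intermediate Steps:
I(D) = -30 + D² + 49*D
(-1055 + I(-13)) - 110 = (-1055 + (-30 + (-13)² + 49*(-13))) - 110 = (-1055 + (-30 + 169 - 637)) - 110 = (-1055 - 498) - 110 = -1553 - 110 = -1663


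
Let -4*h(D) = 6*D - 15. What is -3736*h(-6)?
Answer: -47634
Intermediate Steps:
h(D) = 15/4 - 3*D/2 (h(D) = -(6*D - 15)/4 = -(-15 + 6*D)/4 = 15/4 - 3*D/2)
-3736*h(-6) = -3736*(15/4 - 3/2*(-6)) = -3736*(15/4 + 9) = -3736*51/4 = -47634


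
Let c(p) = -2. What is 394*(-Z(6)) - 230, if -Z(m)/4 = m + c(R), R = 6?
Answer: 6074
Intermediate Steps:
Z(m) = 8 - 4*m (Z(m) = -4*(m - 2) = -4*(-2 + m) = 8 - 4*m)
394*(-Z(6)) - 230 = 394*(-(8 - 4*6)) - 230 = 394*(-(8 - 24)) - 230 = 394*(-1*(-16)) - 230 = 394*16 - 230 = 6304 - 230 = 6074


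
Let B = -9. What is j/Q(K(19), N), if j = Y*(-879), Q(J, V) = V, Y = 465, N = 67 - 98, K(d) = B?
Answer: 13185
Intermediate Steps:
K(d) = -9
N = -31
j = -408735 (j = 465*(-879) = -408735)
j/Q(K(19), N) = -408735/(-31) = -408735*(-1/31) = 13185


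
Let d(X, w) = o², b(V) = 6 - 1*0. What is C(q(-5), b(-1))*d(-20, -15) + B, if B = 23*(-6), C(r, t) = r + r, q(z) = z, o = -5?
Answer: -388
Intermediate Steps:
b(V) = 6 (b(V) = 6 + 0 = 6)
C(r, t) = 2*r
d(X, w) = 25 (d(X, w) = (-5)² = 25)
B = -138
C(q(-5), b(-1))*d(-20, -15) + B = (2*(-5))*25 - 138 = -10*25 - 138 = -250 - 138 = -388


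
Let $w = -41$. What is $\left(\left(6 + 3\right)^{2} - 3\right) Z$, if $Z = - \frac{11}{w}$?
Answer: $\frac{858}{41} \approx 20.927$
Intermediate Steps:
$Z = \frac{11}{41}$ ($Z = - \frac{11}{-41} = \left(-11\right) \left(- \frac{1}{41}\right) = \frac{11}{41} \approx 0.26829$)
$\left(\left(6 + 3\right)^{2} - 3\right) Z = \left(\left(6 + 3\right)^{2} - 3\right) \frac{11}{41} = \left(9^{2} - 3\right) \frac{11}{41} = \left(81 - 3\right) \frac{11}{41} = 78 \cdot \frac{11}{41} = \frac{858}{41}$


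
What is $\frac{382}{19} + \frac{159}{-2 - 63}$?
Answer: $\frac{21809}{1235} \approx 17.659$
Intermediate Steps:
$\frac{382}{19} + \frac{159}{-2 - 63} = 382 \cdot \frac{1}{19} + \frac{159}{-2 - 63} = \frac{382}{19} + \frac{159}{-65} = \frac{382}{19} + 159 \left(- \frac{1}{65}\right) = \frac{382}{19} - \frac{159}{65} = \frac{21809}{1235}$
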